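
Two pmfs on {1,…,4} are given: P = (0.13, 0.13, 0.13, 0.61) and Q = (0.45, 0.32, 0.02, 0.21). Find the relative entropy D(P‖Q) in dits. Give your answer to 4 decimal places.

0.2672 dits

D(P‖Q) = Σ p·log₁₀(p/q).
  0.13·log₁₀(0.13/0.45) = -0.07010
  0.13·log₁₀(0.13/0.32) = -0.05086
  0.13·log₁₀(0.13/0.02) = 0.10568
  0.61·log₁₀(0.61/0.21) = 0.28250
D(P‖Q) = 0.2672 dits.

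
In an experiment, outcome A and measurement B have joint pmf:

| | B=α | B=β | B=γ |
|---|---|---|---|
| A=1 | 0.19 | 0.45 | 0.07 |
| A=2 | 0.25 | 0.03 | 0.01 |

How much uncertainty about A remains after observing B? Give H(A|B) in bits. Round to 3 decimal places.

0.639 bits

Marginals: p(A) = (0.7100, 0.2900), p(B) = (0.4400, 0.4800, 0.0800).
H(A|B) = Σ p(B) · H(A|B=·).
  B=α: p=0.4400, H(A|B=α) = 0.9865
  B=β: p=0.4800, H(A|B=β) = 0.3373
  B=γ: p=0.0800, H(A|B=γ) = 0.5436
Weighted sum = 0.639 bits.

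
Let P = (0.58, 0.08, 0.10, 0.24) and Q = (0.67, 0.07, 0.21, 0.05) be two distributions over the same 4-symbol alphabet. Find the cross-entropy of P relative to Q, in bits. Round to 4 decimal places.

1.9044 bits

H(P,Q) = −Σ p·log₂ q.
  −0.58·log₂(0.67) = 0.33510
  −0.08·log₂(0.07) = 0.30692
  −0.10·log₂(0.21) = 0.22515
  −0.24·log₂(0.05) = 1.03726
H(P,Q) = 1.9044 bits.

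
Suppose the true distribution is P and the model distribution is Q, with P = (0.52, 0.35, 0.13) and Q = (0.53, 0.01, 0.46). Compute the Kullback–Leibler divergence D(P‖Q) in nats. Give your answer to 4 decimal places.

D(P‖Q) = Σ p·ln(p/q).
  0.52·ln(0.52/0.53) = -0.00991
  0.35·ln(0.35/0.01) = 1.24437
  0.13·ln(0.13/0.46) = -0.16428
D(P‖Q) = 1.0702 nats.

1.0702 nats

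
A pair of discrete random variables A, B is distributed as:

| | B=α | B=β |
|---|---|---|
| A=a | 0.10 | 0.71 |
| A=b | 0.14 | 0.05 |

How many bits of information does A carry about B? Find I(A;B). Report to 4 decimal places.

Marginals: p(A) = (0.8100, 0.1900), p(B) = (0.2400, 0.7600).
I(A;B) = Σ p(x,y)·log₂[p(x,y)/(p(x)p(y))].
  (a,α): 0.10·log₂(0.5144) = -0.09590
  (a,β): 0.71·log₂(1.1533) = 0.14614
  (b,α): 0.14·log₂(3.0702) = 0.22656
  (b,β): 0.05·log₂(0.3463) = -0.07650
Sum = 0.2003 bits.

0.2003 bits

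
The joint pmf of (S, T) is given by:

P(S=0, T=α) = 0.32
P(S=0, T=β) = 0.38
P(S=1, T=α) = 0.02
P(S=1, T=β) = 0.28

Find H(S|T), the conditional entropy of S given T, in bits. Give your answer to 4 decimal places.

Marginals: p(S) = (0.7000, 0.3000), p(T) = (0.3400, 0.6600).
H(S|T) = Σ p(T) · H(S|T=·).
  T=α: p=0.3400, H(S|T=α) = 0.3228
  T=β: p=0.6600, H(S|T=β) = 0.9834
Weighted sum = 0.7588 bits.

0.7588 bits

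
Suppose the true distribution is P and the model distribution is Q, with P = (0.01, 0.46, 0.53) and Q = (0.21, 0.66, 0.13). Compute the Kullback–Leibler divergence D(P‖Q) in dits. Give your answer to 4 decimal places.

0.2381 dits

D(P‖Q) = Σ p·log₁₀(p/q).
  0.01·log₁₀(0.01/0.21) = -0.01322
  0.46·log₁₀(0.46/0.66) = -0.07212
  0.53·log₁₀(0.53/0.13) = 0.32348
D(P‖Q) = 0.2381 dits.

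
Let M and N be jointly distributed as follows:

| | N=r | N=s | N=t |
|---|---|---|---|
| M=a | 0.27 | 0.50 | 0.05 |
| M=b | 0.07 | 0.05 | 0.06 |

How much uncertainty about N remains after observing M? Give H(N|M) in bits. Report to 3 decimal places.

1.274 bits

Marginals: p(M) = (0.8200, 0.1800), p(N) = (0.3400, 0.5500, 0.1100).
H(N|M) = Σ p(M) · H(N|M=·).
  M=a: p=0.8200, H(N|M=a) = 1.2090
  M=b: p=0.1800, H(N|M=b) = 1.5715
Weighted sum = 1.274 bits.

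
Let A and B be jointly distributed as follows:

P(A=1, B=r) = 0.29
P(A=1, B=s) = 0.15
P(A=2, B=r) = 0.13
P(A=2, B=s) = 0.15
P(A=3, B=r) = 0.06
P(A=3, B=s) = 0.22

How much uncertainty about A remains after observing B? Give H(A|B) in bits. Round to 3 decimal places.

1.447 bits

Marginals: p(A) = (0.4400, 0.2800, 0.2800), p(B) = (0.4800, 0.5200).
H(A|B) = Σ p(B) · H(A|B=·).
  B=r: p=0.4800, H(A|B=r) = 1.3246
  B=s: p=0.5200, H(A|B=s) = 1.5598
Weighted sum = 1.447 bits.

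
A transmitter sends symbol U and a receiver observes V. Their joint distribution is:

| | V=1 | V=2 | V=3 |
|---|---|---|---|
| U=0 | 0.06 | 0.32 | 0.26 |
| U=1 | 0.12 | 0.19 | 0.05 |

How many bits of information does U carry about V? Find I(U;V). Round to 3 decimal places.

0.094 bits

Marginals: p(U) = (0.6400, 0.3600), p(V) = (0.1800, 0.5100, 0.3100).
I(U;V) = H(U) + H(V) − H(U,V).
H(U) = 0.9427, H(V) = 1.4645, H(U,V) = 2.3132.
I(U;V) = 0.9427 + 1.4645 − 2.3132 = 0.094 bits.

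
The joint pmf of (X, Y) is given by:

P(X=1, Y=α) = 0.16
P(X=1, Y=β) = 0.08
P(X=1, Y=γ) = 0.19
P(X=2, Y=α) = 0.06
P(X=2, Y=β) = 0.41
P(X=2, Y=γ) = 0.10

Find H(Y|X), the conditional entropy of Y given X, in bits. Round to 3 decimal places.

1.287 bits

Marginals: p(X) = (0.4300, 0.5700), p(Y) = (0.2200, 0.4900, 0.2900).
H(Y|X) = Σ p(X) · H(Y|X=·).
  X=1: p=0.4300, H(Y|X=1) = 1.5028
  X=2: p=0.5700, H(Y|X=2) = 1.1243
Weighted sum = 1.287 bits.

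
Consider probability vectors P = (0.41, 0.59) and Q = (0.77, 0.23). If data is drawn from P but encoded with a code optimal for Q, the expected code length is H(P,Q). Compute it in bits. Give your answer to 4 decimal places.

H(P,Q) = −Σ p·log₂ q.
  −0.41·log₂(0.77) = 0.15460
  −0.59·log₂(0.23) = 1.25097
H(P,Q) = 1.4056 bits.

1.4056 bits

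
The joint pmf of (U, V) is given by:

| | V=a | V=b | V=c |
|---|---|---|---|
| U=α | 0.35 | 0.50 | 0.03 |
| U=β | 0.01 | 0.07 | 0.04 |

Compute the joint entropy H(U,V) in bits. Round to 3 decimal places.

H(U,V) = −Σ p(x,y)·log₂ p(x,y) over all 6 cells.
  cell (α,a): −0.35·log₂0.35 = 0.5301
  cell (α,b): −0.50·log₂0.50 = 0.5000
  cell (α,c): −0.03·log₂0.03 = 0.1518
  cell (β,a): −0.01·log₂0.01 = 0.0664
  cell (β,b): −0.07·log₂0.07 = 0.2686
  cell (β,c): −0.04·log₂0.04 = 0.1858
Sum = 1.703 bits.

1.703 bits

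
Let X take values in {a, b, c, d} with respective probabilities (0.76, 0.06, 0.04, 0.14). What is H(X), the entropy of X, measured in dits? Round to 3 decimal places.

0.339 dits

H(X) = −Σ p·log₁₀ p.
  −(0.76)·log₁₀(0.76) = 0.0906
  −(0.06)·log₁₀(0.06) = 0.0733
  −(0.04)·log₁₀(0.04) = 0.0559
  −(0.14)·log₁₀(0.14) = 0.1195
Sum: 0.0906 + 0.0733 + 0.0559 + 0.1195 = 0.339 dits.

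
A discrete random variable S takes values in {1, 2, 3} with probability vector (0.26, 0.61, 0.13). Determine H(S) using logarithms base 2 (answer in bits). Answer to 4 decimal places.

H(S) = −Σ p·log₂ p.
  −(0.26)·log₂(0.26) = 0.50529
  −(0.61)·log₂(0.61) = 0.43500
  −(0.13)·log₂(0.13) = 0.38264
Sum: 0.50529 + 0.43500 + 0.38264 = 1.3229 bits.

1.3229 bits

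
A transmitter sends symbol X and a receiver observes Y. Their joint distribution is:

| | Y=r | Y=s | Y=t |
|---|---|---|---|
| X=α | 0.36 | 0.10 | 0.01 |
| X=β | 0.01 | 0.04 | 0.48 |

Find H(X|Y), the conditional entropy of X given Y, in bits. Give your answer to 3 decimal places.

Chain rule: H(X|Y) = H(X,Y) − H(Y).
Marginals: p(X) = (0.4700, 0.5300), p(Y) = (0.3700, 0.1400, 0.4900).
H(X,Y) = 1.6897 bits; H(Y) = 1.4321 bits.
H(X|Y) = 1.6897 − 1.4321 = 0.258 bits.

0.258 bits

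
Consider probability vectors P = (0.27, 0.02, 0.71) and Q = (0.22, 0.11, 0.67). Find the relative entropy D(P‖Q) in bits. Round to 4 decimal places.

0.0900 bits

D(P‖Q) = Σ p·log₂(p/q).
  0.27·log₂(0.27/0.22) = 0.07977
  0.02·log₂(0.02/0.11) = -0.04919
  0.71·log₂(0.71/0.67) = 0.05940
D(P‖Q) = 0.0900 bits.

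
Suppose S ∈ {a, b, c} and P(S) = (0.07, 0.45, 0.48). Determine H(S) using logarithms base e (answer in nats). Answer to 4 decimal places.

H(S) = −Σ p·ln p.
  −(0.07)·ln(0.07) = 0.18615
  −(0.45)·ln(0.45) = 0.35933
  −(0.48)·ln(0.48) = 0.35231
Sum: 0.18615 + 0.35933 + 0.35231 = 0.8978 nats.

0.8978 nats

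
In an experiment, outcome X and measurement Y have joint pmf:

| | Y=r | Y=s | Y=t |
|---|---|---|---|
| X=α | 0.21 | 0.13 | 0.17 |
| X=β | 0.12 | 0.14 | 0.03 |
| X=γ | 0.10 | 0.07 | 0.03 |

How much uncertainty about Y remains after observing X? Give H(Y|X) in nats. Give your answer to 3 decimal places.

Chain rule: H(Y|X) = H(X,Y) − H(X).
Marginals: p(X) = (0.5100, 0.2900, 0.2000), p(Y) = (0.4300, 0.3400, 0.2300).
H(X,Y) = 2.0507 nats; H(X) = 1.0243 nats.
H(Y|X) = 2.0507 − 1.0243 = 1.026 nats.

1.026 nats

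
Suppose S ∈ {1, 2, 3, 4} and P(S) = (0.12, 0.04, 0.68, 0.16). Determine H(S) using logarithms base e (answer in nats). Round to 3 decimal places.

H(S) = −Σ p·ln p.
  −(0.12)·ln(0.12) = 0.2544
  −(0.04)·ln(0.04) = 0.1288
  −(0.68)·ln(0.68) = 0.2623
  −(0.16)·ln(0.16) = 0.2932
Sum: 0.2544 + 0.1288 + 0.2623 + 0.2932 = 0.939 nats.

0.939 nats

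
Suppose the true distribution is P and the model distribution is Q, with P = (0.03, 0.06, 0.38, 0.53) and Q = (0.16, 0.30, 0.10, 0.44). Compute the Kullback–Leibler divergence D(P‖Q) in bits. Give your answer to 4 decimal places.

0.6624 bits

D(P‖Q) = Σ p·log₂(p/q).
  0.03·log₂(0.03/0.16) = -0.07245
  0.06·log₂(0.06/0.30) = -0.13932
  0.38·log₂(0.38/0.10) = 0.73188
  0.53·log₂(0.53/0.44) = 0.14230
D(P‖Q) = 0.6624 bits.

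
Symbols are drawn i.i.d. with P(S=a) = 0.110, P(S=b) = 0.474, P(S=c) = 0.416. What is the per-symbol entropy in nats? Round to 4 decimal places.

0.9615 nats

H(S) = −Σ p·ln p.
  −(0.110)·ln(0.110) = 0.24280
  −(0.474)·ln(0.474) = 0.35386
  −(0.416)·ln(0.416) = 0.36486
Sum: 0.24280 + 0.35386 + 0.36486 = 0.9615 nats.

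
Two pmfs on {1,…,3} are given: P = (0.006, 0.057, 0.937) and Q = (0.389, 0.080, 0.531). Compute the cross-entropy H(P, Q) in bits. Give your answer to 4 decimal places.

1.0716 bits

H(P,Q) = −Σ p·log₂ q.
  −0.006·log₂(0.389) = 0.00817
  −0.057·log₂(0.080) = 0.20770
  −0.937·log₂(0.531) = 0.85568
H(P,Q) = 1.0716 bits.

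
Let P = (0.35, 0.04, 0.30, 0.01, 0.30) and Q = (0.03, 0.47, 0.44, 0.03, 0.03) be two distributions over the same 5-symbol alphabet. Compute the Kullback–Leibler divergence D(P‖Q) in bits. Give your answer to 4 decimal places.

1.9133 bits

D(P‖Q) = Σ p·log₂(p/q).
  0.35·log₂(0.35/0.03) = 1.24051
  0.04·log₂(0.04/0.47) = -0.14218
  0.30·log₂(0.30/0.44) = -0.16576
  0.01·log₂(0.01/0.03) = -0.01585
  0.30·log₂(0.30/0.03) = 0.99658
D(P‖Q) = 1.9133 bits.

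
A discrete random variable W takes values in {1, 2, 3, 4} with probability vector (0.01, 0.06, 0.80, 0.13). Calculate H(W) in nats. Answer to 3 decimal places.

H(W) = −Σ p·ln p.
  −(0.01)·ln(0.01) = 0.0461
  −(0.06)·ln(0.06) = 0.1688
  −(0.80)·ln(0.80) = 0.1785
  −(0.13)·ln(0.13) = 0.2652
Sum: 0.0461 + 0.1688 + 0.1785 + 0.2652 = 0.659 nats.

0.659 nats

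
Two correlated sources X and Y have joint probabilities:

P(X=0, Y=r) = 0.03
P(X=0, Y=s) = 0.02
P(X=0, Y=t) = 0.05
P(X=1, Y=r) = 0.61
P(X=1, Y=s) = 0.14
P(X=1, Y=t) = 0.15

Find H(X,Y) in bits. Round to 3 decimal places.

1.723 bits

H(X,Y) = −Σ p(x,y)·log₂ p(x,y) over all 6 cells.
  cell (0,r): −0.03·log₂0.03 = 0.1518
  cell (0,s): −0.02·log₂0.02 = 0.1129
  cell (0,t): −0.05·log₂0.05 = 0.2161
  cell (1,r): −0.61·log₂0.61 = 0.4350
  cell (1,s): −0.14·log₂0.14 = 0.3971
  cell (1,t): −0.15·log₂0.15 = 0.4105
Sum = 1.723 bits.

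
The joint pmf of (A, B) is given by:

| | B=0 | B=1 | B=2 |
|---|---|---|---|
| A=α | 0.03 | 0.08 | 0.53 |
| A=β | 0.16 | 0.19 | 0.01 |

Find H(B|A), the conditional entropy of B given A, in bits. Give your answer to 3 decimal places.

Marginals: p(A) = (0.6400, 0.3600), p(B) = (0.1900, 0.2700, 0.5400).
H(B|A) = Σ p(A) · H(B|A=·).
  A=α: p=0.6400, H(B|A=α) = 0.8073
  A=β: p=0.3600, H(B|A=β) = 1.1502
Weighted sum = 0.931 bits.

0.931 bits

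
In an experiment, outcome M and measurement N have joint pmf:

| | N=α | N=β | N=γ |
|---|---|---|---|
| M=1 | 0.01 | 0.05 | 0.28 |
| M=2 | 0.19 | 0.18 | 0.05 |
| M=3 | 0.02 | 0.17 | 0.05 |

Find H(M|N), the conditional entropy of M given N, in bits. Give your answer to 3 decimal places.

1.137 bits

Marginals: p(M) = (0.3400, 0.4200, 0.2400), p(N) = (0.2200, 0.4000, 0.3800).
H(M|N) = Σ p(N) · H(M|N=·).
  N=α: p=0.2200, H(M|N=α) = 0.6999
  N=β: p=0.4000, H(M|N=β) = 1.4180
  N=γ: p=0.3800, H(M|N=γ) = 1.0946
Weighted sum = 1.137 bits.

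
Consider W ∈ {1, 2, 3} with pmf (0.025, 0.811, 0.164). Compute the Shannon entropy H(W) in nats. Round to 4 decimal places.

0.5586 nats

H(W) = −Σ p·ln p.
  −(0.025)·ln(0.025) = 0.09222
  −(0.811)·ln(0.811) = 0.16989
  −(0.164)·ln(0.164) = 0.29649
Sum: 0.09222 + 0.16989 + 0.29649 = 0.5586 nats.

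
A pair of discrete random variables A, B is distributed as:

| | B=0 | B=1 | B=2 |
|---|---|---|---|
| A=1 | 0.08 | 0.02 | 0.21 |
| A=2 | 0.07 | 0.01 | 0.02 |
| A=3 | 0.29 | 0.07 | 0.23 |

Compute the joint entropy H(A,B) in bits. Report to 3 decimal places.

2.599 bits

H(A,B) = −Σ p(x,y)·log₂ p(x,y) over all 9 cells.
  cell (1,0): −0.08·log₂0.08 = 0.2915
  cell (1,1): −0.02·log₂0.02 = 0.1129
  cell (1,2): −0.21·log₂0.21 = 0.4728
  cell (2,0): −0.07·log₂0.07 = 0.2686
  cell (2,1): −0.01·log₂0.01 = 0.0664
  cell (2,2): −0.02·log₂0.02 = 0.1129
  cell (3,0): −0.29·log₂0.29 = 0.5179
  cell (3,1): −0.07·log₂0.07 = 0.2686
  cell (3,2): −0.23·log₂0.23 = 0.4877
Sum = 2.599 bits.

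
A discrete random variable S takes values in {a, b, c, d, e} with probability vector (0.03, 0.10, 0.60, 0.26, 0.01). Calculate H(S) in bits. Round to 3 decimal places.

H(S) = −Σ p·log₂ p.
  −(0.03)·log₂(0.03) = 0.1518
  −(0.10)·log₂(0.10) = 0.3322
  −(0.60)·log₂(0.60) = 0.4422
  −(0.26)·log₂(0.26) = 0.5053
  −(0.01)·log₂(0.01) = 0.0664
Sum: 0.1518 + 0.3322 + 0.4422 + 0.5053 + 0.0664 = 1.498 bits.

1.498 bits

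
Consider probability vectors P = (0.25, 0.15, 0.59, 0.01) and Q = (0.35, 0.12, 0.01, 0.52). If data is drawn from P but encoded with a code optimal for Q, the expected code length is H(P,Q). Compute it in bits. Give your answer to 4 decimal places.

4.7668 bits

H(P,Q) = −Σ p·log₂ q.
  −0.25·log₂(0.35) = 0.37864
  −0.15·log₂(0.12) = 0.45883
  −0.59·log₂(0.01) = 3.91988
  −0.01·log₂(0.52) = 0.00943
H(P,Q) = 4.7668 bits.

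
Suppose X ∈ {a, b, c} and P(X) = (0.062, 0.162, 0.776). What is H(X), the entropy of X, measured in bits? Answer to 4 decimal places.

H(X) = −Σ p·log₂ p.
  −(0.062)·log₂(0.062) = 0.24872
  −(0.162)·log₂(0.162) = 0.42540
  −(0.776)·log₂(0.776) = 0.28392
Sum: 0.24872 + 0.42540 + 0.28392 = 0.9580 bits.

0.9580 bits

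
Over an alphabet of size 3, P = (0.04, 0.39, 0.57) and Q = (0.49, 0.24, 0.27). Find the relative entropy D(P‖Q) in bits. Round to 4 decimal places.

0.7430 bits

D(P‖Q) = Σ p·log₂(p/q).
  0.04·log₂(0.04/0.49) = -0.14459
  0.39·log₂(0.39/0.24) = 0.27317
  0.57·log₂(0.57/0.27) = 0.61446
D(P‖Q) = 0.7430 bits.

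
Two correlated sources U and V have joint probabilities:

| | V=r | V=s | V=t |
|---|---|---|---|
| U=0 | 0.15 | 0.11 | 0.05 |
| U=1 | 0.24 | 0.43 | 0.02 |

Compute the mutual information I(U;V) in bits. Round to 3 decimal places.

0.064 bits

Marginals: p(U) = (0.3100, 0.6900), p(V) = (0.3900, 0.5400, 0.0700).
I(U;V) = H(U) + H(V) − H(U,V).
H(U) = 0.8932, H(V) = 1.2784, H(U,V) = 2.1075.
I(U;V) = 0.8932 + 1.2784 − 2.1075 = 0.064 bits.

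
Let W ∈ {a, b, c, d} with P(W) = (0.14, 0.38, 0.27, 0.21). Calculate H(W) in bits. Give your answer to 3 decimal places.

1.910 bits

H(W) = −Σ p·log₂ p.
  −(0.14)·log₂(0.14) = 0.3971
  −(0.38)·log₂(0.38) = 0.5305
  −(0.27)·log₂(0.27) = 0.5100
  −(0.21)·log₂(0.21) = 0.4728
Sum: 0.3971 + 0.5305 + 0.5100 + 0.4728 = 1.910 bits.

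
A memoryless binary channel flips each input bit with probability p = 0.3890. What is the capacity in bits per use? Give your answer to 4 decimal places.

0.0358 bits

Binary symmetric channel: C = 1 − h₂(ε) where h₂ is the binary entropy function.
h₂(0.3890) = −0.3890·log₂0.3890 − 0.6110·log₂0.6110 = 0.9642.
C = 1 − 0.9642 = 0.0358 bits per channel use.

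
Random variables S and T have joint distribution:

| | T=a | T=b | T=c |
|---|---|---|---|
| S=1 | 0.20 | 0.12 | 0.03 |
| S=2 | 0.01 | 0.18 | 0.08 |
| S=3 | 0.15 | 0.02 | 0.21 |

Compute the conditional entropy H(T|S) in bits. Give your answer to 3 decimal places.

Chain rule: H(T|S) = H(S,T) − H(S).
Marginals: p(S) = (0.3500, 0.2700, 0.3800), p(T) = (0.3600, 0.3200, 0.3200).
H(S,T) = 2.7827 bits; H(S) = 1.5706 bits.
H(T|S) = 2.7827 − 1.5706 = 1.212 bits.

1.212 bits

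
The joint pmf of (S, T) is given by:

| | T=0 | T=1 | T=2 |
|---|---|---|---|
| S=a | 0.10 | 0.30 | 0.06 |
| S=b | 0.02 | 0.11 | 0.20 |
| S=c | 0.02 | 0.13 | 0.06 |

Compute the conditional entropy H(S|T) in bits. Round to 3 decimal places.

1.360 bits

Chain rule: H(S|T) = H(S,T) − H(T).
Marginals: p(S) = (0.4600, 0.3300, 0.2100), p(T) = (0.1400, 0.5400, 0.3200).
H(S,T) = 2.7634 bits; H(T) = 1.4032 bits.
H(S|T) = 2.7634 − 1.4032 = 1.360 bits.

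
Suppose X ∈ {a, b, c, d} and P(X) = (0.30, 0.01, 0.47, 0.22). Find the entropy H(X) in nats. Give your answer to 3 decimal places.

H(X) = −Σ p·ln p.
  −(0.30)·ln(0.30) = 0.3612
  −(0.01)·ln(0.01) = 0.0461
  −(0.47)·ln(0.47) = 0.3549
  −(0.22)·ln(0.22) = 0.3331
Sum: 0.3612 + 0.0461 + 0.3549 + 0.3331 = 1.095 nats.

1.095 nats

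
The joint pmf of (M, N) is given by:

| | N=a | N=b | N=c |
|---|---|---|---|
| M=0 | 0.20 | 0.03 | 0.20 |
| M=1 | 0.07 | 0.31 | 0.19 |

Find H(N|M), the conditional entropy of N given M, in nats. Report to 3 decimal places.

Marginals: p(M) = (0.4300, 0.5700), p(N) = (0.2700, 0.3400, 0.3900).
H(N|M) = Σ p(M) · H(N|M=·).
  M=0: p=0.4300, H(N|M=0) = 0.8978
  M=1: p=0.5700, H(N|M=1) = 0.9550
Weighted sum = 0.930 nats.

0.930 nats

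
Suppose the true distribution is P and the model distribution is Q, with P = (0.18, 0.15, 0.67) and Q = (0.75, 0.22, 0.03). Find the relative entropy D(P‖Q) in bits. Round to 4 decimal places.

D(P‖Q) = Σ p·log₂(p/q).
  0.18·log₂(0.18/0.75) = -0.37060
  0.15·log₂(0.15/0.22) = -0.08288
  0.67·log₂(0.67/0.03) = 3.00235
D(P‖Q) = 2.5489 bits.

2.5489 bits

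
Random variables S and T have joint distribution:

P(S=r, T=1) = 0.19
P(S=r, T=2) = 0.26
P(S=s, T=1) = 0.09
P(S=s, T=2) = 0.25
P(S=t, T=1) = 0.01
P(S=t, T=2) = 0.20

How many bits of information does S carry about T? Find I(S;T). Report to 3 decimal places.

0.085 bits

Marginals: p(S) = (0.4500, 0.3400, 0.2100), p(T) = (0.2900, 0.7100).
I(S;T) = Σ p(x,y)·log₂[p(x,y)/(p(x)p(y))].
  (r,1): 0.19·log₂(1.4559) = 0.1030
  (r,2): 0.26·log₂(0.8138) = -0.0773
  (s,1): 0.09·log₂(0.9128) = -0.0118
  (s,2): 0.25·log₂(1.0356) = 0.0126
  (t,1): 0.01·log₂(0.1642) = -0.0261
  (t,2): 0.20·log₂(1.3414) = 0.0847
Sum = 0.085 bits.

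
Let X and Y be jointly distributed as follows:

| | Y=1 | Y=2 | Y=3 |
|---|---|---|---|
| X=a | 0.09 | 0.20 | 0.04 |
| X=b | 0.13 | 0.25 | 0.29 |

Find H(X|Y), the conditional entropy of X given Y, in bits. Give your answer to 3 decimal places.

0.837 bits

Chain rule: H(X|Y) = H(X,Y) − H(Y).
Marginals: p(X) = (0.3300, 0.6700), p(Y) = (0.2200, 0.4500, 0.3300).
H(X,Y) = 2.3633 bits; H(Y) = 1.5268 bits.
H(X|Y) = 2.3633 − 1.5268 = 0.837 bits.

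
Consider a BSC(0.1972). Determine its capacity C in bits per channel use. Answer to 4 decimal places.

Binary symmetric channel: C = 1 − h₂(ε) where h₂ is the binary entropy function.
h₂(0.1972) = −0.1972·log₂0.1972 − 0.8028·log₂0.8028 = 0.7163.
C = 1 − 0.7163 = 0.2837 bits per channel use.

0.2837 bits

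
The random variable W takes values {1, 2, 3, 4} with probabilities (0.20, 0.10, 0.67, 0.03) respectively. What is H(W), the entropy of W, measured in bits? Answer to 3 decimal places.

1.335 bits

H(W) = −Σ p·log₂ p.
  −(0.20)·log₂(0.20) = 0.4644
  −(0.10)·log₂(0.10) = 0.3322
  −(0.67)·log₂(0.67) = 0.3871
  −(0.03)·log₂(0.03) = 0.1518
Sum: 0.4644 + 0.3322 + 0.3871 + 0.1518 = 1.335 bits.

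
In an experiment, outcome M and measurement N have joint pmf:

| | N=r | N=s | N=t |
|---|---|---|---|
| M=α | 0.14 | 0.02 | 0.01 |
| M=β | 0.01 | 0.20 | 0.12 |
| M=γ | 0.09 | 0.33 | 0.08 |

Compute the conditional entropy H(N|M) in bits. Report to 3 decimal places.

1.144 bits

Marginals: p(M) = (0.1700, 0.3300, 0.5000), p(N) = (0.2400, 0.5500, 0.2100).
H(N|M) = Σ p(M) · H(N|M=·).
  M=α: p=0.1700, H(N|M=α) = 0.8343
  M=β: p=0.3300, H(N|M=β) = 1.1214
  M=γ: p=0.5000, H(N|M=γ) = 1.2640
Weighted sum = 1.144 bits.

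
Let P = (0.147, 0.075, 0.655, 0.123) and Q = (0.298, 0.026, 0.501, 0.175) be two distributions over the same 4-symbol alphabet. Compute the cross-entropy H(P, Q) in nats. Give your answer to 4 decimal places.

1.1188 nats

H(P,Q) = −Σ p·ln q.
  −0.147·ln(0.298) = 0.17797
  −0.075·ln(0.026) = 0.27372
  −0.655·ln(0.501) = 0.45270
  −0.123·ln(0.175) = 0.21439
H(P,Q) = 1.1188 nats.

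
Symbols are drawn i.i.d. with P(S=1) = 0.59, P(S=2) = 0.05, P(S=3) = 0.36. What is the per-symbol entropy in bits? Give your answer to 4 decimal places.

H(S) = −Σ p·log₂ p.
  −(0.59)·log₂(0.59) = 0.44912
  −(0.05)·log₂(0.05) = 0.21610
  −(0.36)·log₂(0.36) = 0.53062
Sum: 0.44912 + 0.21610 + 0.53062 = 1.1958 bits.

1.1958 bits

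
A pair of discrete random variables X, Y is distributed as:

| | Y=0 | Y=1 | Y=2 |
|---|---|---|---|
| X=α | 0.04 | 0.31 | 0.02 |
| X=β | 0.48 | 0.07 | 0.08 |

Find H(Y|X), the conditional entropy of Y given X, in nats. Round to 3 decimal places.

0.652 nats

Chain rule: H(Y|X) = H(X,Y) − H(X).
Marginals: p(X) = (0.3700, 0.6300), p(Y) = (0.5200, 0.3800, 0.1000).
H(X,Y) = 1.3106 nats; H(X) = 0.6590 nats.
H(Y|X) = 1.3106 − 0.6590 = 0.652 nats.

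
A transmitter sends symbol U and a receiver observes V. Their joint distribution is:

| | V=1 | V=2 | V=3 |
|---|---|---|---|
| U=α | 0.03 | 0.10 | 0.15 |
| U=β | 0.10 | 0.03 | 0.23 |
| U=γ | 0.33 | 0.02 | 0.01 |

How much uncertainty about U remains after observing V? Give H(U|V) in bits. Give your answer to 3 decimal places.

Marginals: p(U) = (0.2800, 0.3600, 0.3600), p(V) = (0.4600, 0.1500, 0.3900).
H(U|V) = Σ p(V) · H(U|V=·).
  V=1: p=0.4600, H(U|V=1) = 1.0792
  V=2: p=0.1500, H(U|V=2) = 1.2419
  V=3: p=0.3900, H(U|V=3) = 1.1150
Weighted sum = 1.118 bits.

1.118 bits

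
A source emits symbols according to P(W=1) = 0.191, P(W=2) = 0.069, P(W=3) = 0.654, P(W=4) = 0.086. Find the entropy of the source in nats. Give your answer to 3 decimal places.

0.989 nats

H(W) = −Σ p·ln p.
  −(0.191)·ln(0.191) = 0.3162
  −(0.069)·ln(0.069) = 0.1845
  −(0.654)·ln(0.654) = 0.2777
  −(0.086)·ln(0.086) = 0.2110
Sum: 0.3162 + 0.1845 + 0.2777 + 0.2110 = 0.989 nats.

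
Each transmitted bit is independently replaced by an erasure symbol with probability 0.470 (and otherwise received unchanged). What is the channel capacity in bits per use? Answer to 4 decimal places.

Binary erasure channel: capacity C = 1 − ε.
C = 1 − 0.470 = 0.5300 bits per channel use.

0.5300 bits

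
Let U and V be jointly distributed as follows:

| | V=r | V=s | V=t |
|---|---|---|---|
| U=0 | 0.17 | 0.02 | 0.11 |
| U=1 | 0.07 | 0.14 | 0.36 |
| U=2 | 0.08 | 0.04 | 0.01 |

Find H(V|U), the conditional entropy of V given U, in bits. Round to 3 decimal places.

Chain rule: H(V|U) = H(U,V) − H(U).
Marginals: p(U) = (0.3000, 0.5700, 0.1300), p(V) = (0.3200, 0.2000, 0.4800).
H(U,V) = 2.6377 bits; H(U) = 1.3660 bits.
H(V|U) = 2.6377 − 1.3660 = 1.272 bits.

1.272 bits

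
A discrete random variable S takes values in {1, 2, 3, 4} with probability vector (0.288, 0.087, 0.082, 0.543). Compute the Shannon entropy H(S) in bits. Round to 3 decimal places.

H(S) = −Σ p·log₂ p.
  −(0.288)·log₂(0.288) = 0.5172
  −(0.087)·log₂(0.087) = 0.3065
  −(0.082)·log₂(0.082) = 0.2959
  −(0.543)·log₂(0.543) = 0.4784
Sum: 0.5172 + 0.3065 + 0.2959 + 0.4784 = 1.598 bits.

1.598 bits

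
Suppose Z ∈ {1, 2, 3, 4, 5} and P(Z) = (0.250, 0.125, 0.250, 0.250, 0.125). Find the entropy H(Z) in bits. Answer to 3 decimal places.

H(Z) = −Σ p·log₂ p.
  −(0.250)·log₂(0.250) = 0.5000
  −(0.125)·log₂(0.125) = 0.3750
  −(0.250)·log₂(0.250) = 0.5000
  −(0.250)·log₂(0.250) = 0.5000
  −(0.125)·log₂(0.125) = 0.3750
Sum: 0.5000 + 0.3750 + 0.5000 + 0.5000 + 0.3750 = 2.250 bits.

2.250 bits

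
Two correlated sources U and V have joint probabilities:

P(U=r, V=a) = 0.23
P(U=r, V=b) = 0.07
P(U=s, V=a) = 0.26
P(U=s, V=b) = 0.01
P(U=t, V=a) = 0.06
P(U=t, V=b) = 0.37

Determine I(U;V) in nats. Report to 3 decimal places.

Marginals: p(U) = (0.3000, 0.2700, 0.4300), p(V) = (0.5500, 0.4500).
I(U;V) = H(U) + H(V) − H(U,V).
H(U) = 1.0776, H(V) = 0.6881, H(U,V) = 1.4571.
I(U;V) = 1.0776 + 0.6881 − 1.4571 = 0.309 nats.

0.309 nats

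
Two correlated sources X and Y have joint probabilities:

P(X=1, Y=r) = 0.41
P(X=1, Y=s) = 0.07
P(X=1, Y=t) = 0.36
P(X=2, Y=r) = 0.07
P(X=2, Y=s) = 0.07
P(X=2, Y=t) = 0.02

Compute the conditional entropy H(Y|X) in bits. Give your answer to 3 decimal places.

1.342 bits

Marginals: p(X) = (0.8400, 0.1600), p(Y) = (0.4800, 0.1400, 0.3800).
H(Y|X) = Σ p(X) · H(Y|X=·).
  X=1: p=0.8400, H(Y|X=1) = 1.3277
  X=2: p=0.1600, H(Y|X=2) = 1.4186
Weighted sum = 1.342 bits.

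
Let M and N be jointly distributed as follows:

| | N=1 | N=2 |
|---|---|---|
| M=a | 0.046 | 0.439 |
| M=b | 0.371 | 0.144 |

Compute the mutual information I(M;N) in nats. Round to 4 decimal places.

0.2220 nats

Marginals: p(M) = (0.4850, 0.5150), p(N) = (0.4170, 0.5830).
I(M;N) = Σ p(x,y)·ln[p(x,y)/(p(x)p(y))].
  (a,1): 0.046·ln(0.2274) = -0.06812
  (a,2): 0.439·ln(1.5526) = 0.19312
  (b,1): 0.371·ln(1.7275) = 0.20283
  (b,2): 0.144·ln(0.4796) = -0.10581
Sum = 0.2220 nats.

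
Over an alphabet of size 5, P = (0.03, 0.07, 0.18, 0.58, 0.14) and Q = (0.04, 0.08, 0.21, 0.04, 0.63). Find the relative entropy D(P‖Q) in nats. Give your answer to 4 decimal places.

D(P‖Q) = Σ p·ln(p/q).
  0.03·ln(0.03/0.04) = -0.00863
  0.07·ln(0.07/0.08) = -0.00935
  0.18·ln(0.18/0.21) = -0.02775
  0.58·ln(0.58/0.04) = 1.55101
  0.14·ln(0.14/0.63) = -0.21057
D(P‖Q) = 1.2947 nats.

1.2947 nats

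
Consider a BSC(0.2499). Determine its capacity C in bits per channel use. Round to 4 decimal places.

Binary symmetric channel: C = 1 − h₂(ε) where h₂ is the binary entropy function.
h₂(0.2499) = −0.2499·log₂0.2499 − 0.7501·log₂0.7501 = 0.8111.
C = 1 − 0.8111 = 0.1889 bits per channel use.

0.1889 bits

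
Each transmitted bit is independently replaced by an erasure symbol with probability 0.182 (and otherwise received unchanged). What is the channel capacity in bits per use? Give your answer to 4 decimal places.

0.8180 bits

Binary erasure channel: capacity C = 1 − ε.
C = 1 − 0.182 = 0.8180 bits per channel use.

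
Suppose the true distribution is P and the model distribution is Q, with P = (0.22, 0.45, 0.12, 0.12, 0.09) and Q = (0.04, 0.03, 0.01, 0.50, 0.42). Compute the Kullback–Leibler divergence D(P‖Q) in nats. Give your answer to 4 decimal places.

D(P‖Q) = Σ p·ln(p/q).
  0.22·ln(0.22/0.04) = 0.37504
  0.45·ln(0.45/0.03) = 1.21862
  0.12·ln(0.12/0.01) = 0.29819
  0.12·ln(0.12/0.50) = -0.17125
  0.09·ln(0.09/0.42) = -0.13864
D(P‖Q) = 1.5820 nats.

1.5820 nats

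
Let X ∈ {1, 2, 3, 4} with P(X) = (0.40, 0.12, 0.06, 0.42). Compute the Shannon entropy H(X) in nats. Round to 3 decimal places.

H(X) = −Σ p·ln p.
  −(0.40)·ln(0.40) = 0.3665
  −(0.12)·ln(0.12) = 0.2544
  −(0.06)·ln(0.06) = 0.1688
  −(0.42)·ln(0.42) = 0.3644
Sum: 0.3665 + 0.2544 + 0.1688 + 0.3644 = 1.154 nats.

1.154 nats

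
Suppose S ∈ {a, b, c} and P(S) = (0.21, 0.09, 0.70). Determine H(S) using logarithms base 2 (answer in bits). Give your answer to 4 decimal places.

1.1457 bits

H(S) = −Σ p·log₂ p.
  −(0.21)·log₂(0.21) = 0.47282
  −(0.09)·log₂(0.09) = 0.31265
  −(0.70)·log₂(0.70) = 0.36020
Sum: 0.47282 + 0.31265 + 0.36020 = 1.1457 bits.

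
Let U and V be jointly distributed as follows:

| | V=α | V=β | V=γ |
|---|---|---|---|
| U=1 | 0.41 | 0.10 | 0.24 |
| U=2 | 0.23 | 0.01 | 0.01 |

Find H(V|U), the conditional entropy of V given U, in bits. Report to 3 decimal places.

Chain rule: H(V|U) = H(U,V) − H(U).
Marginals: p(U) = (0.7500, 0.2500), p(V) = (0.6400, 0.1100, 0.2500).
H(U,V) = 1.9743 bits; H(U) = 0.8113 bits.
H(V|U) = 1.9743 − 0.8113 = 1.163 bits.

1.163 bits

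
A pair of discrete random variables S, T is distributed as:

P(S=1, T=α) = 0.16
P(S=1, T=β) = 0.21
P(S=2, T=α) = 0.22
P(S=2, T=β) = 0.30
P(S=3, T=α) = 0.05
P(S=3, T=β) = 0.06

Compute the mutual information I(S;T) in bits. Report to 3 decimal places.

Marginals: p(S) = (0.3700, 0.5200, 0.1100), p(T) = (0.4300, 0.5700).
I(S;T) = H(S) + H(T) − H(S,T).
H(S) = 1.3716, H(T) = 0.9858, H(S,T) = 2.3571.
I(S;T) = 1.3716 + 0.9858 − 2.3571 = 0.000 bits.

0.000 bits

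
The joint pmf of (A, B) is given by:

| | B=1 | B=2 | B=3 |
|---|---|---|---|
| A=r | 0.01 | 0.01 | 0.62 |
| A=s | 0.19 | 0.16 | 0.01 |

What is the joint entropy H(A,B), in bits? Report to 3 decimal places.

1.505 bits

H(A,B) = −Σ p(x,y)·log₂ p(x,y) over all 6 cells.
  cell (r,1): −0.01·log₂0.01 = 0.0664
  cell (r,2): −0.01·log₂0.01 = 0.0664
  cell (r,3): −0.62·log₂0.62 = 0.4276
  cell (s,1): −0.19·log₂0.19 = 0.4552
  cell (s,2): −0.16·log₂0.16 = 0.4230
  cell (s,3): −0.01·log₂0.01 = 0.0664
Sum = 1.505 bits.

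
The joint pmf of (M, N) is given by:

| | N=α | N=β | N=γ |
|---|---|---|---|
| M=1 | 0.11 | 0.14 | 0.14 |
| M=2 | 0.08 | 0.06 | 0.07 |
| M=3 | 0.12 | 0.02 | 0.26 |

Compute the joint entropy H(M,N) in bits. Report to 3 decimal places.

H(M,N) = −Σ p(x,y)·log₂ p(x,y) over all 9 cells.
  cell (1,α): −0.11·log₂0.11 = 0.3503
  cell (1,β): −0.14·log₂0.14 = 0.3971
  cell (1,γ): −0.14·log₂0.14 = 0.3971
  cell (2,α): −0.08·log₂0.08 = 0.2915
  cell (2,β): −0.06·log₂0.06 = 0.2435
  cell (2,γ): −0.07·log₂0.07 = 0.2686
  cell (3,α): −0.12·log₂0.12 = 0.3671
  cell (3,β): −0.02·log₂0.02 = 0.1129
  cell (3,γ): −0.26·log₂0.26 = 0.5053
Sum = 2.933 bits.

2.933 bits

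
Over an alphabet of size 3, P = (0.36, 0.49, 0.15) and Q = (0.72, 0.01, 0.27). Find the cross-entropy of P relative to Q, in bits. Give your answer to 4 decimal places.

3.7095 bits

H(P,Q) = −Σ p·log₂ q.
  −0.36·log₂(0.72) = 0.17062
  −0.49·log₂(0.01) = 3.25549
  −0.15·log₂(0.27) = 0.28335
H(P,Q) = 3.7095 bits.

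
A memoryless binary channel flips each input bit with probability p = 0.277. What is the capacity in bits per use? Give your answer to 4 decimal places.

Binary symmetric channel: C = 1 − h₂(ε) where h₂ is the binary entropy function.
h₂(0.277) = −0.277·log₂0.277 − 0.723·log₂0.723 = 0.8513.
C = 1 − 0.8513 = 0.1487 bits per channel use.

0.1487 bits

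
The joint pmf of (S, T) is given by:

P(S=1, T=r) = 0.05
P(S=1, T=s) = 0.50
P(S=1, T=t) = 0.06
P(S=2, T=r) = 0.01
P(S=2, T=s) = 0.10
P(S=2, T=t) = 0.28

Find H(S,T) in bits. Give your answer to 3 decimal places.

H(S,T) = −Σ p(x,y)·log₂ p(x,y) over all 6 cells.
  cell (1,r): −0.05·log₂0.05 = 0.2161
  cell (1,s): −0.50·log₂0.50 = 0.5000
  cell (1,t): −0.06·log₂0.06 = 0.2435
  cell (2,r): −0.01·log₂0.01 = 0.0664
  cell (2,s): −0.10·log₂0.10 = 0.3322
  cell (2,t): −0.28·log₂0.28 = 0.5142
Sum = 1.872 bits.

1.872 bits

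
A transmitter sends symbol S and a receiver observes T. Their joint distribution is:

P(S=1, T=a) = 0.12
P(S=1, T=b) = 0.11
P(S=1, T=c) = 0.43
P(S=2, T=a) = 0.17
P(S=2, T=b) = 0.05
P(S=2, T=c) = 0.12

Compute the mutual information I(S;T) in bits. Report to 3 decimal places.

Marginals: p(S) = (0.6600, 0.3400), p(T) = (0.2900, 0.1600, 0.5500).
I(S;T) = H(S) + H(T) − H(S,T).
H(S) = 0.9248, H(T) = 1.4153, H(S,T) = 2.2587.
I(S;T) = 0.9248 + 1.4153 − 2.2587 = 0.081 bits.

0.081 bits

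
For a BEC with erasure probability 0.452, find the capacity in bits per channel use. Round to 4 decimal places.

0.5480 bits

Binary erasure channel: capacity C = 1 − ε.
C = 1 − 0.452 = 0.5480 bits per channel use.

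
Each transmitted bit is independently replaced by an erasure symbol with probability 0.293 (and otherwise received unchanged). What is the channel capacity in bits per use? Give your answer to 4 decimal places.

Binary erasure channel: capacity C = 1 − ε.
C = 1 − 0.293 = 0.7070 bits per channel use.

0.7070 bits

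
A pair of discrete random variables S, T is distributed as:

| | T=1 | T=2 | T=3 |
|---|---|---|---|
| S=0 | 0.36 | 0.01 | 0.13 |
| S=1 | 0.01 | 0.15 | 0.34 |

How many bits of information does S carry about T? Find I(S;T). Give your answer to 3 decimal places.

0.480 bits

Marginals: p(S) = (0.5000, 0.5000), p(T) = (0.3700, 0.1600, 0.4700).
I(S;T) = H(S) + H(T) − H(S,T).
H(S) = 1.0000, H(T) = 1.4657, H(S,T) = 1.9859.
I(S;T) = 1.0000 + 1.4657 − 1.9859 = 0.480 bits.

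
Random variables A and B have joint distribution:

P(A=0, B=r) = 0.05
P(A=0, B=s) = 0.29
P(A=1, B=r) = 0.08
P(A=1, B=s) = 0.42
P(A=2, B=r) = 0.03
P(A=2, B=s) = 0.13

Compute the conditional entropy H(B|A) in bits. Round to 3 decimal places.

Marginals: p(A) = (0.3400, 0.5000, 0.1600), p(B) = (0.1600, 0.8400).
H(B|A) = Σ p(A) · H(B|A=·).
  A=0: p=0.3400, H(B|A=0) = 0.6024
  A=1: p=0.5000, H(B|A=1) = 0.6343
  A=2: p=0.1600, H(B|A=2) = 0.6962
Weighted sum = 0.633 bits.

0.633 bits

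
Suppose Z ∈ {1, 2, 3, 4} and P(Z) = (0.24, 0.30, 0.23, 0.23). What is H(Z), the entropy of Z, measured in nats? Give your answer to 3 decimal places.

H(Z) = −Σ p·ln p.
  −(0.24)·ln(0.24) = 0.3425
  −(0.30)·ln(0.30) = 0.3612
  −(0.23)·ln(0.23) = 0.3380
  −(0.23)·ln(0.23) = 0.3380
Sum: 0.3425 + 0.3612 + 0.3380 + 0.3380 = 1.380 nats.

1.380 nats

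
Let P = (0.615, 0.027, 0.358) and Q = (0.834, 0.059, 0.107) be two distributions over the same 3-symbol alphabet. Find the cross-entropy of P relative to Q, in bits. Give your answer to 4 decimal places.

1.4256 bits

H(P,Q) = −Σ p·log₂ q.
  −0.615·log₂(0.834) = 0.16106
  −0.027·log₂(0.059) = 0.11024
  −0.358·log₂(0.107) = 1.15431
H(P,Q) = 1.4256 bits.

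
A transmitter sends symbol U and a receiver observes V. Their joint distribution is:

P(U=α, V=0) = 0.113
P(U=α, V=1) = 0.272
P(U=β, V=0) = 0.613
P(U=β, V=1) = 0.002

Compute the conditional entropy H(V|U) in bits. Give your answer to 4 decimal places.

Chain rule: H(V|U) = H(U,V) − H(U).
Marginals: p(U) = (0.3850, 0.6150), p(V) = (0.7260, 0.2740).
H(U,V) = 1.3171 bits; H(U) = 0.9615 bits.
H(V|U) = 1.3171 − 0.9615 = 0.3556 bits.

0.3556 bits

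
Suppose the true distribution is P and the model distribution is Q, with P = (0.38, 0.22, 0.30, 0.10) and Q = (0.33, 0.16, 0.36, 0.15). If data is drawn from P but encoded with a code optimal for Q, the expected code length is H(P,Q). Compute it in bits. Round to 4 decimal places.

1.9053 bits

H(P,Q) = −Σ p·log₂ q.
  −0.38·log₂(0.33) = 0.60780
  −0.22·log₂(0.16) = 0.58165
  −0.30·log₂(0.36) = 0.44218
  −0.10·log₂(0.15) = 0.27370
H(P,Q) = 1.9053 bits.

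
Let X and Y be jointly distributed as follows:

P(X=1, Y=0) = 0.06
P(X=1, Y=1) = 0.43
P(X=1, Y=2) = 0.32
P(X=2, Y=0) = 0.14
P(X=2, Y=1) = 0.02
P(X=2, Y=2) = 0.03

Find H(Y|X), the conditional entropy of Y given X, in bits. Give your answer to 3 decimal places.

1.253 bits

Marginals: p(X) = (0.8100, 0.1900), p(Y) = (0.2000, 0.4500, 0.3500).
H(Y|X) = Σ p(X) · H(Y|X=·).
  X=1: p=0.8100, H(Y|X=1) = 1.2925
  X=2: p=0.1900, H(Y|X=2) = 1.0870
Weighted sum = 1.253 bits.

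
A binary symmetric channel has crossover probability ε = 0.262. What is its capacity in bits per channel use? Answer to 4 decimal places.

0.1703 bits

Binary symmetric channel: C = 1 − h₂(ε) where h₂ is the binary entropy function.
h₂(0.262) = −0.262·log₂0.262 − 0.738·log₂0.738 = 0.8297.
C = 1 − 0.8297 = 0.1703 bits per channel use.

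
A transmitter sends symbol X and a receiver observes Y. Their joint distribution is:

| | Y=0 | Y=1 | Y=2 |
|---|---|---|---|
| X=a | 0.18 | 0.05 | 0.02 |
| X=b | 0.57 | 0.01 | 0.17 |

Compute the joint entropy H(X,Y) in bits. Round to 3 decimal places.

1.738 bits

H(X,Y) = −Σ p(x,y)·log₂ p(x,y) over all 6 cells.
  cell (a,0): −0.18·log₂0.18 = 0.4453
  cell (a,1): −0.05·log₂0.05 = 0.2161
  cell (a,2): −0.02·log₂0.02 = 0.1129
  cell (b,0): −0.57·log₂0.57 = 0.4623
  cell (b,1): −0.01·log₂0.01 = 0.0664
  cell (b,2): −0.17·log₂0.17 = 0.4346
Sum = 1.738 bits.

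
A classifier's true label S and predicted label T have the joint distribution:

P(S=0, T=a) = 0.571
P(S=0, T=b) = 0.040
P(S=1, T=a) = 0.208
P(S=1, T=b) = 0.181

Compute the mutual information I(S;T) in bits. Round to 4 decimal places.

0.1612 bits

Marginals: p(S) = (0.6110, 0.3890), p(T) = (0.7790, 0.2210).
I(S;T) = Σ p(x,y)·log₂[p(x,y)/(p(x)p(y))].
  (0,a): 0.571·log₂(1.1997) = 0.14996
  (0,b): 0.040·log₂(0.2962) = -0.07021
  (1,a): 0.208·log₂(0.6864) = -0.11292
  (1,b): 0.181·log₂(2.1054) = 0.19441
Sum = 0.1612 bits.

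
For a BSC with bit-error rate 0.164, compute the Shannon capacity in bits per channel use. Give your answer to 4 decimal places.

Binary symmetric channel: C = 1 − h₂(ε) where h₂ is the binary entropy function.
h₂(0.164) = −0.164·log₂0.164 − 0.836·log₂0.836 = 0.6438.
C = 1 − 0.6438 = 0.3562 bits per channel use.

0.3562 bits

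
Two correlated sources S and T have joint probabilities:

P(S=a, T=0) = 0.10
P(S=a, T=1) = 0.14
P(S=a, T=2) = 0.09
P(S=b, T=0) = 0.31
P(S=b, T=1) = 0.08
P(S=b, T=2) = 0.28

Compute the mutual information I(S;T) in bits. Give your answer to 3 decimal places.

Marginals: p(S) = (0.3300, 0.6700), p(T) = (0.4100, 0.2200, 0.3700).
I(S;T) = Σ p(x,y)·log₂[p(x,y)/(p(x)p(y))].
  (a,0): 0.10·log₂(0.7391) = -0.0436
  (a,1): 0.14·log₂(1.9284) = 0.1326
  (a,2): 0.09·log₂(0.7371) = -0.0396
  (b,0): 0.31·log₂(1.1285) = 0.0541
  (b,1): 0.08·log₂(0.5427) = -0.0705
  (b,2): 0.28·log₂(1.1295) = 0.0492
Sum = 0.082 bits.

0.082 bits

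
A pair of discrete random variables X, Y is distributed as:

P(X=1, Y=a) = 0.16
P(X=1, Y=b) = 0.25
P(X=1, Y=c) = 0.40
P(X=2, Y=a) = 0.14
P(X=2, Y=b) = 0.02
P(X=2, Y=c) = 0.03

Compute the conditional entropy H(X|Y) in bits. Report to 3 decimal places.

0.559 bits

Marginals: p(X) = (0.8100, 0.1900), p(Y) = (0.3000, 0.2700, 0.4300).
H(X|Y) = Σ p(Y) · H(X|Y=·).
  Y=a: p=0.3000, H(X|Y=a) = 0.9968
  Y=b: p=0.2700, H(X|Y=b) = 0.3809
  Y=c: p=0.4300, H(X|Y=c) = 0.3651
Weighted sum = 0.559 bits.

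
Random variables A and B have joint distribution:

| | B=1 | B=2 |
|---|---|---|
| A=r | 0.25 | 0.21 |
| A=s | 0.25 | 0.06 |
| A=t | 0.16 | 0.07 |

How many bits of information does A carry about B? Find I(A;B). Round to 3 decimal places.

Marginals: p(A) = (0.4600, 0.3100, 0.2300), p(B) = (0.6600, 0.3400).
I(A;B) = Σ p(x,y)·log₂[p(x,y)/(p(x)p(y))].
  (r,1): 0.25·log₂(0.8235) = -0.0701
  (r,2): 0.21·log₂(1.3427) = 0.0893
  (s,1): 0.25·log₂(1.2219) = 0.0723
  (s,2): 0.06·log₂(0.5693) = -0.0488
  (t,1): 0.16·log₂(1.0540) = 0.0121
  (t,2): 0.07·log₂(0.8951) = -0.0112
Sum = 0.044 bits.

0.044 bits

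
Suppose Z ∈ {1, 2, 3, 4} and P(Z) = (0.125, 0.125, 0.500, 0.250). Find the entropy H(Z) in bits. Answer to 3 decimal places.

1.750 bits

H(Z) = −Σ p·log₂ p.
  −(0.125)·log₂(0.125) = 0.3750
  −(0.125)·log₂(0.125) = 0.3750
  −(0.500)·log₂(0.500) = 0.5000
  −(0.250)·log₂(0.250) = 0.5000
Sum: 0.3750 + 0.3750 + 0.5000 + 0.5000 = 1.750 bits.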